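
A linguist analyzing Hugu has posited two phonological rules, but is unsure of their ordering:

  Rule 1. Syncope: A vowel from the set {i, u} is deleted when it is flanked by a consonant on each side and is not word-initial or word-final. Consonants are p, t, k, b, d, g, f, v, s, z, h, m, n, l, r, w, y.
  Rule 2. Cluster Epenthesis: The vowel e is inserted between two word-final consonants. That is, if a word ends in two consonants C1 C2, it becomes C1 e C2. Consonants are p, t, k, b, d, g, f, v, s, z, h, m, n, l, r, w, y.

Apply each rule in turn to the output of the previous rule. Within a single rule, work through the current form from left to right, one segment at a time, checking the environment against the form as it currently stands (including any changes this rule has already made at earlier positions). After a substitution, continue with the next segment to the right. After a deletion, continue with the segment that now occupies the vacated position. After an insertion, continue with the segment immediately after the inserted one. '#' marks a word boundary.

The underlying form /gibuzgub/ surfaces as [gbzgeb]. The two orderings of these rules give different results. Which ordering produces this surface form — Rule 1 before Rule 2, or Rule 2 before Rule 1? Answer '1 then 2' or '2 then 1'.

Order 1 then 2:
  1 Syncope: [gibuzgub] → [gbzgb]
  2 Cluster Epenthesis: [gbzgb] → [gbzgeb]
  result: [gbzgeb]
Order 2 then 1:
  2 Cluster Epenthesis: no change — [gibuzgub]
  1 Syncope: [gibuzgub] → [gbzgb]
  result: [gbzgb]

1 then 2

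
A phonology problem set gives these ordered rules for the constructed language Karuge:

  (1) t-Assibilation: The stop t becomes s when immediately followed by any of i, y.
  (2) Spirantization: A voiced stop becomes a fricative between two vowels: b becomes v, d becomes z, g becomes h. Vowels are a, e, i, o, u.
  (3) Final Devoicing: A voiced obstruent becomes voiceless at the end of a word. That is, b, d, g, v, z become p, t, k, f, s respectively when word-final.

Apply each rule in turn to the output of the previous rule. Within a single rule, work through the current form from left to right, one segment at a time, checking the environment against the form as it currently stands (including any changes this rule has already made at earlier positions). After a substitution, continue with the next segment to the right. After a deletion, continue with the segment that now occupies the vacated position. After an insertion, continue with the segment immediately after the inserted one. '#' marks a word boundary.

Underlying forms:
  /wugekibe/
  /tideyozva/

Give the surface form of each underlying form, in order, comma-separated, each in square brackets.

/wugekibe/:
  (1) t-Assibilation: no change — [wugekibe]
  (2) Spirantization: [wugekibe] → [wuhekive]
  (3) Final Devoicing: no change — [wuhekive]
/tideyozva/:
  (1) t-Assibilation: [tideyozva] → [sideyozva]
  (2) Spirantization: [sideyozva] → [sizeyozva]
  (3) Final Devoicing: no change — [sizeyozva]

[wuhekive], [sizeyozva]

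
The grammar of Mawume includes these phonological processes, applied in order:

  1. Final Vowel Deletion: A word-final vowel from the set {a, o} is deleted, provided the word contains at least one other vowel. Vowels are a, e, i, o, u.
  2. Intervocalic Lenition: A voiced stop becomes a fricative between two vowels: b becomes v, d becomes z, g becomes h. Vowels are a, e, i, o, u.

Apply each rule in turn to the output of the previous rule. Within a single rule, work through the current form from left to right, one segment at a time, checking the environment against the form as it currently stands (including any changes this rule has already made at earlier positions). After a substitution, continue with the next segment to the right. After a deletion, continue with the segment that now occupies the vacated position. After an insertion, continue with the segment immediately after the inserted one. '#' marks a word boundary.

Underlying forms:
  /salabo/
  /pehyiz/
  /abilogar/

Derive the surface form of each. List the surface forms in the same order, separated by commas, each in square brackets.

[salab], [pehyiz], [avilohar]

/salabo/:
  1 Final Vowel Deletion: [salabo] → [salab]
  2 Intervocalic Lenition: no change — [salab]
/pehyiz/:
  1 Final Vowel Deletion: no change — [pehyiz]
  2 Intervocalic Lenition: no change — [pehyiz]
/abilogar/:
  1 Final Vowel Deletion: no change — [abilogar]
  2 Intervocalic Lenition: [abilogar] → [avilohar]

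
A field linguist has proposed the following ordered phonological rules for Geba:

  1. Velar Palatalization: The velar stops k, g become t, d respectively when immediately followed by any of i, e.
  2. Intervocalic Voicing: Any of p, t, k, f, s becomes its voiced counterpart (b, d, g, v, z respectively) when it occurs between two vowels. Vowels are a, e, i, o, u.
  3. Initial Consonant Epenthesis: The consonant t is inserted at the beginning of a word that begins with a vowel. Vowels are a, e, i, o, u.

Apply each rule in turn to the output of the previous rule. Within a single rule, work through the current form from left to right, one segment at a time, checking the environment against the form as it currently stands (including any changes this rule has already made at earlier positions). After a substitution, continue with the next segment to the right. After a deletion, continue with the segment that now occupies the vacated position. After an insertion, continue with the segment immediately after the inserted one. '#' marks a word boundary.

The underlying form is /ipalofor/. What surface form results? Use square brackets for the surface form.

1 Velar Palatalization: no change — [ipalofor]
2 Intervocalic Voicing: [ipalofor] → [ibalovor]
3 Initial Consonant Epenthesis: [ibalovor] → [tibalovor]

[tibalovor]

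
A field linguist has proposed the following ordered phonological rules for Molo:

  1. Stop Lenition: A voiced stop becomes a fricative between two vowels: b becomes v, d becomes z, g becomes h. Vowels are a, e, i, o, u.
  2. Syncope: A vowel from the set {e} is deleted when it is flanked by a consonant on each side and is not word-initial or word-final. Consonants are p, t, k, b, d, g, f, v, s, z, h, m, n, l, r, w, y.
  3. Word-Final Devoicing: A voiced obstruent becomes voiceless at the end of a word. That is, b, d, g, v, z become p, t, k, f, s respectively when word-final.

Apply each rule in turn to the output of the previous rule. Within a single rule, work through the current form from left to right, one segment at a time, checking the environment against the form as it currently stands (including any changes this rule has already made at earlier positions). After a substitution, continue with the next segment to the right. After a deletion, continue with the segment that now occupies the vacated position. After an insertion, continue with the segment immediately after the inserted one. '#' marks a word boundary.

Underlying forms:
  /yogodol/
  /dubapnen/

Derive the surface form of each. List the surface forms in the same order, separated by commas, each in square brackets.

/yogodol/:
  1 Stop Lenition: [yogodol] → [yohozol]
  2 Syncope: no change — [yohozol]
  3 Word-Final Devoicing: no change — [yohozol]
/dubapnen/:
  1 Stop Lenition: [dubapnen] → [duvapnen]
  2 Syncope: [duvapnen] → [duvapnn]
  3 Word-Final Devoicing: no change — [duvapnn]

[yohozol], [duvapnn]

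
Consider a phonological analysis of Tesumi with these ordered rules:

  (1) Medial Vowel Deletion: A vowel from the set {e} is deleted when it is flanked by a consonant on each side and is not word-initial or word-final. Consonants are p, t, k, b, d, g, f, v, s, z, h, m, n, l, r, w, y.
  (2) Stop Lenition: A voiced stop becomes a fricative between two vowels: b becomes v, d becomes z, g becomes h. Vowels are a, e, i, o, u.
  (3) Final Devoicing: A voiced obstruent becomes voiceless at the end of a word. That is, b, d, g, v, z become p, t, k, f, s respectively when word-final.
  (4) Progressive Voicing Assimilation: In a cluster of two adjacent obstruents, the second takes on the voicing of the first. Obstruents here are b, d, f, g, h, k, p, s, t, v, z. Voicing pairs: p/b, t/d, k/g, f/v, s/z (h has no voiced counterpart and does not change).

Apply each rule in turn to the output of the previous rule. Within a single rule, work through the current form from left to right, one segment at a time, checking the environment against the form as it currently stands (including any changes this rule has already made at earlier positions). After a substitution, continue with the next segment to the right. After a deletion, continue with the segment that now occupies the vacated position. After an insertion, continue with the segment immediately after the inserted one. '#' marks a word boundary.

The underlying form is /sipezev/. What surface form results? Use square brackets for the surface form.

[sipsf]

(1) Medial Vowel Deletion: [sipezev] → [sipzv]
(2) Stop Lenition: no change — [sipzv]
(3) Final Devoicing: [sipzv] → [sipzf]
(4) Progressive Voicing Assimilation: [sipzf] → [sipsf]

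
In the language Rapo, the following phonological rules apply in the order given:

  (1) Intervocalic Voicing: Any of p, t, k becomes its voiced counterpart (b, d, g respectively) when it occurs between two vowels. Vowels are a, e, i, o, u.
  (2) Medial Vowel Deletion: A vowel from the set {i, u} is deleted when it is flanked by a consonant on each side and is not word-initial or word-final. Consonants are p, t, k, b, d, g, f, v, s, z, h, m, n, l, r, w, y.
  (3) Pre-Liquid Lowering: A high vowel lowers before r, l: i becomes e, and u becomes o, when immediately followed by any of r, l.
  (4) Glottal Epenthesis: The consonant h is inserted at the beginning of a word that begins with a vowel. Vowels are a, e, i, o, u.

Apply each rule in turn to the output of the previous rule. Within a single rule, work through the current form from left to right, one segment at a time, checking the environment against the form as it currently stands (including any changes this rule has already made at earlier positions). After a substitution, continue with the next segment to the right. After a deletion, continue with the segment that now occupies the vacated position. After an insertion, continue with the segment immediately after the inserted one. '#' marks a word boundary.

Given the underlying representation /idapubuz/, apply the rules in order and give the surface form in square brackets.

(1) Intervocalic Voicing: [idapubuz] → [idabubuz]
(2) Medial Vowel Deletion: [idabubuz] → [idabbz]
(3) Pre-Liquid Lowering: no change — [idabbz]
(4) Glottal Epenthesis: [idabbz] → [hidabbz]

[hidabbz]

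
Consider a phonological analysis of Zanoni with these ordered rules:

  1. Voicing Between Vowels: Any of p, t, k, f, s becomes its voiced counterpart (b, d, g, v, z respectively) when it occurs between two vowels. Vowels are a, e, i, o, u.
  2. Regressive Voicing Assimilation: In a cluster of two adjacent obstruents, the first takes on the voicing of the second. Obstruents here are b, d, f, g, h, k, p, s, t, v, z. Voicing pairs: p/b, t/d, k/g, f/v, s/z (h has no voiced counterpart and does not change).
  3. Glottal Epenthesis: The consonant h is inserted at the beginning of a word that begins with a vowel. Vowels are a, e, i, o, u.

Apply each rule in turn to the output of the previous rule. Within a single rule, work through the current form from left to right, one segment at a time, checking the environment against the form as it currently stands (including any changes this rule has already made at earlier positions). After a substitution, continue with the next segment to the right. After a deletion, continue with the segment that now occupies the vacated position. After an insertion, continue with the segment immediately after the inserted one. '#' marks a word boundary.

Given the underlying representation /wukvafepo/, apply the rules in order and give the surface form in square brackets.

1 Voicing Between Vowels: [wukvafepo] → [wukvavebo]
2 Regressive Voicing Assimilation: [wukvavebo] → [wugvavebo]
3 Glottal Epenthesis: no change — [wugvavebo]

[wugvavebo]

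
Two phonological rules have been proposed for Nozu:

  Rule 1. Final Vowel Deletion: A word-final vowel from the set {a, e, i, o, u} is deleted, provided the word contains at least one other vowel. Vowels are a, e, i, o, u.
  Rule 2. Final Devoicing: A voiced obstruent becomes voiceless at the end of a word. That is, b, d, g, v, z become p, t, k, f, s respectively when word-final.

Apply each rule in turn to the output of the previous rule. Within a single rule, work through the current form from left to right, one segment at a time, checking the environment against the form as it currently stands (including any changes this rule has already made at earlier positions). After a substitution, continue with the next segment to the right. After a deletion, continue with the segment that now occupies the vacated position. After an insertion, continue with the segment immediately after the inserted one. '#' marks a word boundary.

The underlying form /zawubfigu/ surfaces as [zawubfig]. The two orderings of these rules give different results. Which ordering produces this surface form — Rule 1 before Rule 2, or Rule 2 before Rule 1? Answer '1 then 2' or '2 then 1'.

Order 1 then 2:
  1 Final Vowel Deletion: [zawubfigu] → [zawubfig]
  2 Final Devoicing: [zawubfig] → [zawubfik]
  result: [zawubfik]
Order 2 then 1:
  2 Final Devoicing: no change — [zawubfigu]
  1 Final Vowel Deletion: [zawubfigu] → [zawubfig]
  result: [zawubfig]

2 then 1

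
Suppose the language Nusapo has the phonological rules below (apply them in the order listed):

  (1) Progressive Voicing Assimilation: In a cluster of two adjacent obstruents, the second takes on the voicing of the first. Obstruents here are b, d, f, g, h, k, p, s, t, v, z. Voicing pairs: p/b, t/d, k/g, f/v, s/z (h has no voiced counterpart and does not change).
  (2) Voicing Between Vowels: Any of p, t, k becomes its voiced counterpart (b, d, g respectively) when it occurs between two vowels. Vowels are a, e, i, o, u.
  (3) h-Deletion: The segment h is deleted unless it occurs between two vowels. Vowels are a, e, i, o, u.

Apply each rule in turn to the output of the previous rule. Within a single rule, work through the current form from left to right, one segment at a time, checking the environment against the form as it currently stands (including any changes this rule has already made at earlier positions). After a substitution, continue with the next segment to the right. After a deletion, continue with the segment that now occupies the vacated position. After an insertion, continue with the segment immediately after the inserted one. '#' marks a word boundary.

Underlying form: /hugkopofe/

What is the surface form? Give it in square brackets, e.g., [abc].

[uggobofe]

(1) Progressive Voicing Assimilation: [hugkopofe] → [huggopofe]
(2) Voicing Between Vowels: [huggopofe] → [huggobofe]
(3) h-Deletion: [huggobofe] → [uggobofe]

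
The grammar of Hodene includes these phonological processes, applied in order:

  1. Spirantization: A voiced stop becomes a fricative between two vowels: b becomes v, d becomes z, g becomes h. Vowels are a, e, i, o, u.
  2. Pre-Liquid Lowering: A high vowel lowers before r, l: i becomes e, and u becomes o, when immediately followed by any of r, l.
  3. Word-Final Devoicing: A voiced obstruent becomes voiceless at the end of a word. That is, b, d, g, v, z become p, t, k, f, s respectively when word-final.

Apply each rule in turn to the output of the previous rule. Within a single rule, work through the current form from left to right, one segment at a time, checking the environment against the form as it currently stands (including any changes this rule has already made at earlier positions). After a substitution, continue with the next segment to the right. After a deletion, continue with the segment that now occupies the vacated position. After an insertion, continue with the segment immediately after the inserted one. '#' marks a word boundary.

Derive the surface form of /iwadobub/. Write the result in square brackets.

[iwazovup]

1 Spirantization: [iwadobub] → [iwazovub]
2 Pre-Liquid Lowering: no change — [iwazovub]
3 Word-Final Devoicing: [iwazovub] → [iwazovup]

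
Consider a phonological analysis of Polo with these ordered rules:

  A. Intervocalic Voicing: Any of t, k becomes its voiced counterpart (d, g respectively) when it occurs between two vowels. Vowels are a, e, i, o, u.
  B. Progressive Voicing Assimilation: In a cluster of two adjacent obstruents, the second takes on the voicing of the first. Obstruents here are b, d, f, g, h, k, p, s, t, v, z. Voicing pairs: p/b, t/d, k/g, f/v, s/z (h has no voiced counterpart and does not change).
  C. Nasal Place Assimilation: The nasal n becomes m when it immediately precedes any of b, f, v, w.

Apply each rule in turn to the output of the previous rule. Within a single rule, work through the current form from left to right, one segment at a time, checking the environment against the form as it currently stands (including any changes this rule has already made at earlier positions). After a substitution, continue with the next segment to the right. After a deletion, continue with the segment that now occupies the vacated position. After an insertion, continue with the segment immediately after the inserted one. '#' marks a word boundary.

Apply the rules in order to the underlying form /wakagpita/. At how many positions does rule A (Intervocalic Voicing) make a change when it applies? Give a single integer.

2

A Intervocalic Voicing: [wakagpita] → [wagagpida]
B Progressive Voicing Assimilation: [wagagpida] → [wagagbida]
C Nasal Place Assimilation: no change — [wagagbida]
Rule A changed 2 position(s).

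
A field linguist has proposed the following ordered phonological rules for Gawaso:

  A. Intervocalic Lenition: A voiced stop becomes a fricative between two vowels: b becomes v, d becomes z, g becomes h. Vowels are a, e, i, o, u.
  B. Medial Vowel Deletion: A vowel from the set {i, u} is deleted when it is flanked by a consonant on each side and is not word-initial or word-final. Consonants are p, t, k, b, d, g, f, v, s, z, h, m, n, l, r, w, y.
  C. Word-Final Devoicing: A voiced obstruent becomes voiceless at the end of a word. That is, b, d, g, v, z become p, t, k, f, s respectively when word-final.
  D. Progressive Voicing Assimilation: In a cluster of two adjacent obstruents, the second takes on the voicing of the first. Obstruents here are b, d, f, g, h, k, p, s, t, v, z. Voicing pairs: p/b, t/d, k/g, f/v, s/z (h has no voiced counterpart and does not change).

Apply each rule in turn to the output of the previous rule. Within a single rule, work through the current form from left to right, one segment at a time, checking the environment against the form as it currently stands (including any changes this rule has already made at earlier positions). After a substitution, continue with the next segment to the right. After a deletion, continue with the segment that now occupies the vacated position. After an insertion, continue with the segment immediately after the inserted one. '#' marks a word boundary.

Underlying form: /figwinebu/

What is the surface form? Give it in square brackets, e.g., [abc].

A Intervocalic Lenition: [figwinebu] → [figwinevu]
B Medial Vowel Deletion: [figwinevu] → [fgwnevu]
C Word-Final Devoicing: no change — [fgwnevu]
D Progressive Voicing Assimilation: [fgwnevu] → [fkwnevu]

[fkwnevu]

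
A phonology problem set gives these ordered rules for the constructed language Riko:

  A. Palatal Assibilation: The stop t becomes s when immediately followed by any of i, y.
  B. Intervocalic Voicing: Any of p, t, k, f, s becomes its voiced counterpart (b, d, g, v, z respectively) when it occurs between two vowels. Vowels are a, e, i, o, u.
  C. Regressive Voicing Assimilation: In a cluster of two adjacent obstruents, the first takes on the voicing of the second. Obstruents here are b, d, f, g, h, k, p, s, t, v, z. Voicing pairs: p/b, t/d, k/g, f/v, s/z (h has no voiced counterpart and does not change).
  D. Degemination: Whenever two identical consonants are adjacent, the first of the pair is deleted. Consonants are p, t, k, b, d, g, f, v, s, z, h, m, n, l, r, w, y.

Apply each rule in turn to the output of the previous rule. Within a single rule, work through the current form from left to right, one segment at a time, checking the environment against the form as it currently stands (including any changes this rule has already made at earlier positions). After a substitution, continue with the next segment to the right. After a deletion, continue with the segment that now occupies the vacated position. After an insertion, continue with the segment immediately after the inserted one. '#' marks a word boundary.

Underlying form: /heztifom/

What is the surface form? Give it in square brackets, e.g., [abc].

A Palatal Assibilation: [heztifom] → [hezsifom]
B Intervocalic Voicing: [hezsifom] → [hezsivom]
C Regressive Voicing Assimilation: [hezsivom] → [hessivom]
D Degemination: [hessivom] → [hesivom]

[hesivom]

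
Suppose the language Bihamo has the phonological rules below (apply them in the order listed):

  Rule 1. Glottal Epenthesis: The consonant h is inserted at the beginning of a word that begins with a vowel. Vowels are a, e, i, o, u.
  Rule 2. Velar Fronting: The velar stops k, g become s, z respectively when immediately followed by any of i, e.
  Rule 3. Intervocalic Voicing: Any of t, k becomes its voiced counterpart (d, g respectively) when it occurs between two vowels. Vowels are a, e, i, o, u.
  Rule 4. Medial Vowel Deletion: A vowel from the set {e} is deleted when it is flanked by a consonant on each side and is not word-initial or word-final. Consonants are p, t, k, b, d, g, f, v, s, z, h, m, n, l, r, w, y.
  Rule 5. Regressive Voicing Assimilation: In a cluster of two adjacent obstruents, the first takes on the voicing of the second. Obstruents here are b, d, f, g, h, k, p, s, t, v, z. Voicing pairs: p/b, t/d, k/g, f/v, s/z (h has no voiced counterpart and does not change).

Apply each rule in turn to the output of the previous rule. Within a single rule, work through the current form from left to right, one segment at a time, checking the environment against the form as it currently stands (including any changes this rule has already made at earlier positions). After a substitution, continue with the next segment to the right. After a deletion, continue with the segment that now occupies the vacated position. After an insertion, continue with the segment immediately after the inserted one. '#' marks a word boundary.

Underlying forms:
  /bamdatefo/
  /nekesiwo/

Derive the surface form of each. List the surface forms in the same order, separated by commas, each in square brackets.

[bamdatfo], [nssiwo]

/bamdatefo/:
  Rule 1 Glottal Epenthesis: no change — [bamdatefo]
  Rule 2 Velar Fronting: no change — [bamdatefo]
  Rule 3 Intervocalic Voicing: [bamdatefo] → [bamdadefo]
  Rule 4 Medial Vowel Deletion: [bamdadefo] → [bamdadfo]
  Rule 5 Regressive Voicing Assimilation: [bamdadfo] → [bamdatfo]
/nekesiwo/:
  Rule 1 Glottal Epenthesis: no change — [nekesiwo]
  Rule 2 Velar Fronting: [nekesiwo] → [nesesiwo]
  Rule 3 Intervocalic Voicing: no change — [nesesiwo]
  Rule 4 Medial Vowel Deletion: [nesesiwo] → [nssiwo]
  Rule 5 Regressive Voicing Assimilation: no change — [nssiwo]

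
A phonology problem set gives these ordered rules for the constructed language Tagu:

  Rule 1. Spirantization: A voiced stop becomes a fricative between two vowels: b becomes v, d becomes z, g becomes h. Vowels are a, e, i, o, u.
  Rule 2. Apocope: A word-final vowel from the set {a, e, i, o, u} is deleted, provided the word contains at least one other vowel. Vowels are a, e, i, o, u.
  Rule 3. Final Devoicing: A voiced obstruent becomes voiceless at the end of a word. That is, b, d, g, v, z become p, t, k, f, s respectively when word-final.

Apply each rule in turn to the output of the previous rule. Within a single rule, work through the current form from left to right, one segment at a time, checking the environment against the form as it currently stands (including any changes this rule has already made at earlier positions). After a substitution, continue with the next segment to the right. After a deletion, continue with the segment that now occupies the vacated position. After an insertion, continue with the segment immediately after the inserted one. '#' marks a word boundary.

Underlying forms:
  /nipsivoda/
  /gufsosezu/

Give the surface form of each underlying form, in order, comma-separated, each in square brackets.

/nipsivoda/:
  Rule 1 Spirantization: [nipsivoda] → [nipsivoza]
  Rule 2 Apocope: [nipsivoza] → [nipsivoz]
  Rule 3 Final Devoicing: [nipsivoz] → [nipsivos]
/gufsosezu/:
  Rule 1 Spirantization: no change — [gufsosezu]
  Rule 2 Apocope: [gufsosezu] → [gufsosez]
  Rule 3 Final Devoicing: [gufsosez] → [gufsoses]

[nipsivos], [gufsoses]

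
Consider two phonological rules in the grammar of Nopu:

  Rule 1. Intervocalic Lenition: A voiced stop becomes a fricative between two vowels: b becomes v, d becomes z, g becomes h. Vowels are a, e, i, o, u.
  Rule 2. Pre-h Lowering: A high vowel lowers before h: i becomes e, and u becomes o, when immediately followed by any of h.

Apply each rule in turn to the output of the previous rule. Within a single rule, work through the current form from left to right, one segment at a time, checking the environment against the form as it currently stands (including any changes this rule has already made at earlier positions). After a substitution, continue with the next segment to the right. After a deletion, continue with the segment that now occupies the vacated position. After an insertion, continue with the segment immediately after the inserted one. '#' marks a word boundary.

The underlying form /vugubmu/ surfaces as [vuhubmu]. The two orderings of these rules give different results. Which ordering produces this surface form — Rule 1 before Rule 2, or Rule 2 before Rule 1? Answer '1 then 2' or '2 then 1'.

2 then 1

Order 1 then 2:
  1 Intervocalic Lenition: [vugubmu] → [vuhubmu]
  2 Pre-h Lowering: [vuhubmu] → [vohubmu]
  result: [vohubmu]
Order 2 then 1:
  2 Pre-h Lowering: no change — [vugubmu]
  1 Intervocalic Lenition: [vugubmu] → [vuhubmu]
  result: [vuhubmu]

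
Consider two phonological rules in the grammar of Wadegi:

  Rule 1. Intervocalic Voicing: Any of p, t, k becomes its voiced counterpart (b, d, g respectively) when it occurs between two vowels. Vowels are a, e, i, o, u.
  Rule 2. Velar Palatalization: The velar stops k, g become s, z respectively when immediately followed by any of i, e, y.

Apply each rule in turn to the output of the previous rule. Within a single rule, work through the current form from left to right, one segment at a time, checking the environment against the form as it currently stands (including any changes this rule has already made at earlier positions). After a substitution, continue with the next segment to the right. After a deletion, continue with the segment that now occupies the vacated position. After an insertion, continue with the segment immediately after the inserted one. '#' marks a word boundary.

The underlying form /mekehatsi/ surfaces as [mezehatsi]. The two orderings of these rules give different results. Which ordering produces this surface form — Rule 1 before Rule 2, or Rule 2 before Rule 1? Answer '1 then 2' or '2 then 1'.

1 then 2

Order 1 then 2:
  1 Intervocalic Voicing: [mekehatsi] → [megehatsi]
  2 Velar Palatalization: [megehatsi] → [mezehatsi]
  result: [mezehatsi]
Order 2 then 1:
  2 Velar Palatalization: [mekehatsi] → [mesehatsi]
  1 Intervocalic Voicing: no change — [mesehatsi]
  result: [mesehatsi]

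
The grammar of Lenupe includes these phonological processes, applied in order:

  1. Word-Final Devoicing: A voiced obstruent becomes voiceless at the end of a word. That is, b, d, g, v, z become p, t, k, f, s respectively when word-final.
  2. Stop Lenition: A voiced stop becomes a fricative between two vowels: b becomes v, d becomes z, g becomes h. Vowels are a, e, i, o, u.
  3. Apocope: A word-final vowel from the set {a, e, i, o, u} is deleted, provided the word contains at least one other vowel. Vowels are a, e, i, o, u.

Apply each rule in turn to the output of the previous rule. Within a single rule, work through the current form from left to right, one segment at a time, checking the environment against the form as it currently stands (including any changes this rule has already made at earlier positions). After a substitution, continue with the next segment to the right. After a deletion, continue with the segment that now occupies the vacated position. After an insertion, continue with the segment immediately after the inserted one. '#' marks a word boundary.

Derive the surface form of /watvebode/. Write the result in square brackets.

1 Word-Final Devoicing: no change — [watvebode]
2 Stop Lenition: [watvebode] → [watvevoze]
3 Apocope: [watvevoze] → [watvevoz]

[watvevoz]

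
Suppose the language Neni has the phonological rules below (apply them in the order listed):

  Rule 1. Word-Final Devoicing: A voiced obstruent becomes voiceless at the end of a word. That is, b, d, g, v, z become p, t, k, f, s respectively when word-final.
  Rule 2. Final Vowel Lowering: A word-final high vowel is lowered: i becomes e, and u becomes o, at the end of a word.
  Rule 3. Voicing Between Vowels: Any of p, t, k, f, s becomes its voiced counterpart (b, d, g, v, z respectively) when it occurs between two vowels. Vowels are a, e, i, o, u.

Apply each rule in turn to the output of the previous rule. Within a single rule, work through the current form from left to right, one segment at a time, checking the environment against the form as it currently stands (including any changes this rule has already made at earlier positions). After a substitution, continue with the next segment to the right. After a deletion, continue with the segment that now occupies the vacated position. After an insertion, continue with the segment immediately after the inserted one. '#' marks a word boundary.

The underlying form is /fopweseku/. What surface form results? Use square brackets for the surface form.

[fopwezego]

Rule 1 Word-Final Devoicing: no change — [fopweseku]
Rule 2 Final Vowel Lowering: [fopweseku] → [fopweseko]
Rule 3 Voicing Between Vowels: [fopweseko] → [fopwezego]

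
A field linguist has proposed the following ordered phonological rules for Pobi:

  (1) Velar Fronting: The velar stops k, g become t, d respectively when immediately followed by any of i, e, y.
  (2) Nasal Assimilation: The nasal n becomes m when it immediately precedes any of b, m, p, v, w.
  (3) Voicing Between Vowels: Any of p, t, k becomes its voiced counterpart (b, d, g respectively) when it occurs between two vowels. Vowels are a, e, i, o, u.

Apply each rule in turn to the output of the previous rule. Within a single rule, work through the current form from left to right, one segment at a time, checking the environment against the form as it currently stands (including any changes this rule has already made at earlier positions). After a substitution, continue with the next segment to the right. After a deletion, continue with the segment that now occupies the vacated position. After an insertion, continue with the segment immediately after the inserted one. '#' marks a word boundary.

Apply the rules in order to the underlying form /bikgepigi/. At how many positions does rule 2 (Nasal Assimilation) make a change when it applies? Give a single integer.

0

(1) Velar Fronting: [bikgepigi] → [bikdepidi]
(2) Nasal Assimilation: no change — [bikdepidi]
(3) Voicing Between Vowels: [bikdepidi] → [bikdebidi]
Rule 2 changed 0 position(s).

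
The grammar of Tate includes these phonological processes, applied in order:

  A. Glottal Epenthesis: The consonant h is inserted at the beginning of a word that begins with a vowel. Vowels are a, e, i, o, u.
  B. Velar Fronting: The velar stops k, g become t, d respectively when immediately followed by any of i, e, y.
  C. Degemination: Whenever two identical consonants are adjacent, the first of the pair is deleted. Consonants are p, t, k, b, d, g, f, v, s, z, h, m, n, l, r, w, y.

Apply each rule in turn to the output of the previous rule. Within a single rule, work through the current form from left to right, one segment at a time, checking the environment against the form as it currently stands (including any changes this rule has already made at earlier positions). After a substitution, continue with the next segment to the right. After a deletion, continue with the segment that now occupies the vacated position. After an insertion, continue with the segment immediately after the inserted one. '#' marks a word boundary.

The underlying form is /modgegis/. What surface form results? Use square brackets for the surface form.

[modedis]

A Glottal Epenthesis: no change — [modgegis]
B Velar Fronting: [modgegis] → [moddedis]
C Degemination: [moddedis] → [modedis]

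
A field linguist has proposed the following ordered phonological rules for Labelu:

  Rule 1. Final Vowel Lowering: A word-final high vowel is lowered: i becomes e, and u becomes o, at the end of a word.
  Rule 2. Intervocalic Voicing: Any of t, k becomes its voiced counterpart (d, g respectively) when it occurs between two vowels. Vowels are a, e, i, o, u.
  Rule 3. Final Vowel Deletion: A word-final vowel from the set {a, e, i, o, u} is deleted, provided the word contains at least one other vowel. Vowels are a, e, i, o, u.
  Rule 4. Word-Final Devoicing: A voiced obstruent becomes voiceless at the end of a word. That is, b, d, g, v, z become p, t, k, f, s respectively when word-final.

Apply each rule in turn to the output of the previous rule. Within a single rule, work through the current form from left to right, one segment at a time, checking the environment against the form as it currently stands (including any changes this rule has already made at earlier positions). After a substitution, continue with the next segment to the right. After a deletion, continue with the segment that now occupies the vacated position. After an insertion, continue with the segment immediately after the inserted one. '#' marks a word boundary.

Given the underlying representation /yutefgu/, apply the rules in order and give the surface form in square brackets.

Rule 1 Final Vowel Lowering: [yutefgu] → [yutefgo]
Rule 2 Intervocalic Voicing: [yutefgo] → [yudefgo]
Rule 3 Final Vowel Deletion: [yudefgo] → [yudefg]
Rule 4 Word-Final Devoicing: [yudefg] → [yudefk]

[yudefk]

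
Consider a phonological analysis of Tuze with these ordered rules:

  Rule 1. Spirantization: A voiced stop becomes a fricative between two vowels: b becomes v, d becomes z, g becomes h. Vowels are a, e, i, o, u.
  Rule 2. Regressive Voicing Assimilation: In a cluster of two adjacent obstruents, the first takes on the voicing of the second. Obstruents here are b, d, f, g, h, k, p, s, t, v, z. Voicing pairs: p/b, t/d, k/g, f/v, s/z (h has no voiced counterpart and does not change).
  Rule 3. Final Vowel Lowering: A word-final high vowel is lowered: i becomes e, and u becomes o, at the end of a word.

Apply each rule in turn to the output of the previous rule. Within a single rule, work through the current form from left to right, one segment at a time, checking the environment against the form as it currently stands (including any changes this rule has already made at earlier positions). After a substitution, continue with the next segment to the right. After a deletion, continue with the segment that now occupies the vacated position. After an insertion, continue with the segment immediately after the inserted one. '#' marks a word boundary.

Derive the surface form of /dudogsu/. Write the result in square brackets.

[duzokso]

Rule 1 Spirantization: [dudogsu] → [duzogsu]
Rule 2 Regressive Voicing Assimilation: [duzogsu] → [duzoksu]
Rule 3 Final Vowel Lowering: [duzoksu] → [duzokso]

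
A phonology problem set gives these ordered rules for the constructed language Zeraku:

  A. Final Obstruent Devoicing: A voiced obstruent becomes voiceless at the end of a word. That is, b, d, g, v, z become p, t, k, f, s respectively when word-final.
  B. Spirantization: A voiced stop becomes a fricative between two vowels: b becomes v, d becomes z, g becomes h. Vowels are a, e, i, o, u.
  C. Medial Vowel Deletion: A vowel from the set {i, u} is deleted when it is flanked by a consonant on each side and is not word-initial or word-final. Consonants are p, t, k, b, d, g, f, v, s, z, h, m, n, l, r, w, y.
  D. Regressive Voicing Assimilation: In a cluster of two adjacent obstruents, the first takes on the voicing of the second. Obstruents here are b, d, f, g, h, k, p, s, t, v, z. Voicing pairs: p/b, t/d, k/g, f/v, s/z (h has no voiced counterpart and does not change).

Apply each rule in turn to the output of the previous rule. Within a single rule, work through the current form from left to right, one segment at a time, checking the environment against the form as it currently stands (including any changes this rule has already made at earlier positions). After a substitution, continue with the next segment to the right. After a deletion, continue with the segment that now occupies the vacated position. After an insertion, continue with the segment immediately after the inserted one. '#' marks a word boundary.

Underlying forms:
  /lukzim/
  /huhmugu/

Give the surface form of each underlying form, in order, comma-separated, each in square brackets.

/lukzim/:
  A Final Obstruent Devoicing: no change — [lukzim]
  B Spirantization: no change — [lukzim]
  C Medial Vowel Deletion: [lukzim] → [lkzm]
  D Regressive Voicing Assimilation: [lkzm] → [lgzm]
/huhmugu/:
  A Final Obstruent Devoicing: no change — [huhmugu]
  B Spirantization: [huhmugu] → [huhmuhu]
  C Medial Vowel Deletion: [huhmuhu] → [hhmhu]
  D Regressive Voicing Assimilation: no change — [hhmhu]

[lgzm], [hhmhu]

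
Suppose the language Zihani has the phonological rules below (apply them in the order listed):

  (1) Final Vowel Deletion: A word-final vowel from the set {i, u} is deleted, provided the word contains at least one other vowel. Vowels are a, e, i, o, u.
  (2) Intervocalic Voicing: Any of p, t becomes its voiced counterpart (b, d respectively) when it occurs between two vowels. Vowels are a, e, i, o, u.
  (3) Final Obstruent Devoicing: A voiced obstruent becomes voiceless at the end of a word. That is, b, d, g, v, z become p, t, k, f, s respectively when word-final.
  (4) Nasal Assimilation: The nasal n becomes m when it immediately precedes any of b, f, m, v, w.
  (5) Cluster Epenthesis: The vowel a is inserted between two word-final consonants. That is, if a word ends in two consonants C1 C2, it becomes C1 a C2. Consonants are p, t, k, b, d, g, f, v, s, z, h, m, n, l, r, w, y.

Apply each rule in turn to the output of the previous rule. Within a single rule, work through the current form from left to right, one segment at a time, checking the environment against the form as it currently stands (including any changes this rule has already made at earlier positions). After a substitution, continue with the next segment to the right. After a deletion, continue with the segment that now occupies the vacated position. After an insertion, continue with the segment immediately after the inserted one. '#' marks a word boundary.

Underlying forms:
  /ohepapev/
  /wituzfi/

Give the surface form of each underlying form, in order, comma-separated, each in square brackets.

/ohepapev/:
  (1) Final Vowel Deletion: no change — [ohepapev]
  (2) Intervocalic Voicing: [ohepapev] → [ohebabev]
  (3) Final Obstruent Devoicing: [ohebabev] → [ohebabef]
  (4) Nasal Assimilation: no change — [ohebabef]
  (5) Cluster Epenthesis: no change — [ohebabef]
/wituzfi/:
  (1) Final Vowel Deletion: [wituzfi] → [wituzf]
  (2) Intervocalic Voicing: [wituzf] → [widuzf]
  (3) Final Obstruent Devoicing: no change — [widuzf]
  (4) Nasal Assimilation: no change — [widuzf]
  (5) Cluster Epenthesis: [widuzf] → [widuzaf]

[ohebabef], [widuzaf]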